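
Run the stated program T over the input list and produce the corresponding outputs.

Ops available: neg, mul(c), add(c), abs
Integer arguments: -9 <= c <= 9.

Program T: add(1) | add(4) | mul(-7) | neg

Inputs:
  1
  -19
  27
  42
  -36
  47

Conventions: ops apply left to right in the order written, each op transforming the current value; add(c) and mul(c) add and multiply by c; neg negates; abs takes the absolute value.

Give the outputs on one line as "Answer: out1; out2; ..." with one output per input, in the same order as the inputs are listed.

Execution, op by op:
  1 -> 2 -> 6 -> -42 -> 42
  -19 -> -18 -> -14 -> 98 -> -98
  27 -> 28 -> 32 -> -224 -> 224
  42 -> 43 -> 47 -> -329 -> 329
  -36 -> -35 -> -31 -> 217 -> -217
  47 -> 48 -> 52 -> -364 -> 364

42; -98; 224; 329; -217; 364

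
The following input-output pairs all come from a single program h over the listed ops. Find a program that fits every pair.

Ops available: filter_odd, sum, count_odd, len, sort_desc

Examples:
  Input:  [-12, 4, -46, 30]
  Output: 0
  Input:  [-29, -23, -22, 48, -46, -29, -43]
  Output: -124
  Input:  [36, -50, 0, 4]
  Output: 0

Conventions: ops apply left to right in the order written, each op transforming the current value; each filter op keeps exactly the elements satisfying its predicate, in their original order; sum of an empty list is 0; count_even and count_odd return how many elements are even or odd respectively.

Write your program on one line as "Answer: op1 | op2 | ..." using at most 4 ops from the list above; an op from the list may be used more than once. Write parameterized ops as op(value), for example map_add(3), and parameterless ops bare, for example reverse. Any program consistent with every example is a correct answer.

filter_odd | sort_desc | sum

Check, running the answer program on each example:
  [-12, 4, -46, 30] -> [] -> [] -> 0
  [-29, -23, -22, 48, -46, -29, -43] -> [-29, -23, -29, -43] -> [-23, -29, -29, -43] -> -124
  [36, -50, 0, 4] -> [] -> [] -> 0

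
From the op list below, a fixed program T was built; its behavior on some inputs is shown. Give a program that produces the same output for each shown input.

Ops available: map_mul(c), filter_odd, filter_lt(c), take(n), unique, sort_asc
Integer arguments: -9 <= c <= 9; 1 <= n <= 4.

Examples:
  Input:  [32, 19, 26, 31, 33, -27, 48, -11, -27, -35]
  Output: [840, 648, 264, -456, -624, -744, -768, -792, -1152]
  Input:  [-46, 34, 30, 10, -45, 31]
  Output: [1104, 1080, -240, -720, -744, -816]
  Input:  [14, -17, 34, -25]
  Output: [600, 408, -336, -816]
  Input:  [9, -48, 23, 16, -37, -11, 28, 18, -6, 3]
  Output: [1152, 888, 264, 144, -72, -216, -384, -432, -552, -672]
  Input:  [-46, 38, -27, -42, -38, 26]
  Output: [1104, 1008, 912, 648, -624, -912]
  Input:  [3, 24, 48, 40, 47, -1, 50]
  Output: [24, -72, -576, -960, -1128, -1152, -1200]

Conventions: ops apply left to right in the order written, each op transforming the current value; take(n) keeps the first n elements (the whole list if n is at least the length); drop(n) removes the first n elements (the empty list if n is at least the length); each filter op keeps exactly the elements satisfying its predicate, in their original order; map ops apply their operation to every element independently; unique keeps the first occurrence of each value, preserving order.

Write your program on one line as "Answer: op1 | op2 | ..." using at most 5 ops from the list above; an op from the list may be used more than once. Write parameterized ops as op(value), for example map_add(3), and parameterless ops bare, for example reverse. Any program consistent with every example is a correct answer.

map_mul(3) | sort_asc | map_mul(2) | map_mul(-4) | unique

Check, running the answer program on each example:
  [32, 19, 26, 31, 33, -27, 48, -11, -27, -35] -> [96, 57, 78, 93, 99, -81, 144, -33, -81, -105] -> [-105, -81, -81, -33, 57, 78, 93, 96, 99, 144] -> [-210, -162, -162, -66, 114, 156, 186, 192, 198, 288] -> [840, 648, 648, 264, -456, -624, -744, -768, -792, -1152] -> [840, 648, 264, -456, -624, -744, -768, -792, -1152]
  [-46, 34, 30, 10, -45, 31] -> [-138, 102, 90, 30, -135, 93] -> [-138, -135, 30, 90, 93, 102] -> [-276, -270, 60, 180, 186, 204] -> [1104, 1080, -240, -720, -744, -816] -> [1104, 1080, -240, -720, -744, -816]
  [14, -17, 34, -25] -> [42, -51, 102, -75] -> [-75, -51, 42, 102] -> [-150, -102, 84, 204] -> [600, 408, -336, -816] -> [600, 408, -336, -816]
  [9, -48, 23, 16, -37, -11, 28, 18, -6, 3] -> [27, -144, 69, 48, -111, -33, 84, 54, -18, 9] -> [-144, -111, -33, -18, 9, 27, 48, 54, 69, 84] -> [-288, -222, -66, -36, 18, 54, 96, 108, 138, 168] -> [1152, 888, 264, 144, -72, -216, -384, -432, -552, -672] -> [1152, 888, 264, 144, -72, -216, -384, -432, -552, -672]
  [-46, 38, -27, -42, -38, 26] -> [-138, 114, -81, -126, -114, 78] -> [-138, -126, -114, -81, 78, 114] -> [-276, -252, -228, -162, 156, 228] -> [1104, 1008, 912, 648, -624, -912] -> [1104, 1008, 912, 648, -624, -912]
  [3, 24, 48, 40, 47, -1, 50] -> [9, 72, 144, 120, 141, -3, 150] -> [-3, 9, 72, 120, 141, 144, 150] -> [-6, 18, 144, 240, 282, 288, 300] -> [24, -72, -576, -960, -1128, -1152, -1200] -> [24, -72, -576, -960, -1128, -1152, -1200]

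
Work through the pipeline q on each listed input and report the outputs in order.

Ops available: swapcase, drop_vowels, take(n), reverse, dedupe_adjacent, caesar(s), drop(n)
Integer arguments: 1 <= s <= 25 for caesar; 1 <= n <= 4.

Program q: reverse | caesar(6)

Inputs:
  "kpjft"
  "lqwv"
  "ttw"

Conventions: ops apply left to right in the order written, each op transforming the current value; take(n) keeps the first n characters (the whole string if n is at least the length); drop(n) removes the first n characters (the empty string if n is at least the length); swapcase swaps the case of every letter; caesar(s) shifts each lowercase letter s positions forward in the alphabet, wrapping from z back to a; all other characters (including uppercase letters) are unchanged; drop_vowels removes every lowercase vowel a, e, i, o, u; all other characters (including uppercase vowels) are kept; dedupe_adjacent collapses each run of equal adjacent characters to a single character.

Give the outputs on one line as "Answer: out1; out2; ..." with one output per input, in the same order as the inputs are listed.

Execution, op by op:
  "kpjft" -> "tfjpk" -> "zlpvq"
  "lqwv" -> "vwql" -> "bcwr"
  "ttw" -> "wtt" -> "czz"

"zlpvq"; "bcwr"; "czz"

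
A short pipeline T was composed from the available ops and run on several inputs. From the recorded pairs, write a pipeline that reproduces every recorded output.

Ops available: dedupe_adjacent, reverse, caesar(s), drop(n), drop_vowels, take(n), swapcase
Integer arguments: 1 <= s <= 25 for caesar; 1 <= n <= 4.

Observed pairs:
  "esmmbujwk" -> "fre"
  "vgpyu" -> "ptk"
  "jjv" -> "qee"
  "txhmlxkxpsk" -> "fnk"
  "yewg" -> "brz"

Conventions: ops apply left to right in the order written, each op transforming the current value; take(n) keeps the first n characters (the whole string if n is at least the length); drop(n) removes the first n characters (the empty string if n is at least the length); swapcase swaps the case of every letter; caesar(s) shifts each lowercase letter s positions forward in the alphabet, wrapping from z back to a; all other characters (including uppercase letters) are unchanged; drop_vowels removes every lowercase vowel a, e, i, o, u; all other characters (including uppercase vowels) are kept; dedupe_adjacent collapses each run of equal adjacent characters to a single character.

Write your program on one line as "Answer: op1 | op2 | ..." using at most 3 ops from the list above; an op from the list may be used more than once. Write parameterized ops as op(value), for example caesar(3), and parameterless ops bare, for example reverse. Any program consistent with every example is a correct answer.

reverse | take(3) | caesar(21)

Check, running the answer program on each example:
  "esmmbujwk" -> "kwjubmmse" -> "kwj" -> "fre"
  "vgpyu" -> "uypgv" -> "uyp" -> "ptk"
  "jjv" -> "vjj" -> "vjj" -> "qee"
  "txhmlxkxpsk" -> "kspxkxlmhxt" -> "ksp" -> "fnk"
  "yewg" -> "gwey" -> "gwe" -> "brz"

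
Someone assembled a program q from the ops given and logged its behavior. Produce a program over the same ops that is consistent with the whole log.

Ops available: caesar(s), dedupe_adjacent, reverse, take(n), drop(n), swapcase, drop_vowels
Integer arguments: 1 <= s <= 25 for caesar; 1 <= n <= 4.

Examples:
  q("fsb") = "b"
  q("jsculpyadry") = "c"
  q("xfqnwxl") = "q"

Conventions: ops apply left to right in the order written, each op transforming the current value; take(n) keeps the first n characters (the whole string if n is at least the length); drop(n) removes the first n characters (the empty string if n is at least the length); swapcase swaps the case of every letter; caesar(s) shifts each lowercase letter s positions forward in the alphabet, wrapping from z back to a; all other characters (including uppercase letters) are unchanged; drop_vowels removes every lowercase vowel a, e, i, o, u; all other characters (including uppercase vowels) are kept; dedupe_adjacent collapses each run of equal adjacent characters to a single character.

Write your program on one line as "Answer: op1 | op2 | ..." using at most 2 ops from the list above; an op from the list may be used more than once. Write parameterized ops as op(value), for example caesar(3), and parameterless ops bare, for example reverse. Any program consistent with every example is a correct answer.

drop(2) | take(1)

Check, running the answer program on each example:
  "fsb" -> "b" -> "b"
  "jsculpyadry" -> "culpyadry" -> "c"
  "xfqnwxl" -> "qnwxl" -> "q"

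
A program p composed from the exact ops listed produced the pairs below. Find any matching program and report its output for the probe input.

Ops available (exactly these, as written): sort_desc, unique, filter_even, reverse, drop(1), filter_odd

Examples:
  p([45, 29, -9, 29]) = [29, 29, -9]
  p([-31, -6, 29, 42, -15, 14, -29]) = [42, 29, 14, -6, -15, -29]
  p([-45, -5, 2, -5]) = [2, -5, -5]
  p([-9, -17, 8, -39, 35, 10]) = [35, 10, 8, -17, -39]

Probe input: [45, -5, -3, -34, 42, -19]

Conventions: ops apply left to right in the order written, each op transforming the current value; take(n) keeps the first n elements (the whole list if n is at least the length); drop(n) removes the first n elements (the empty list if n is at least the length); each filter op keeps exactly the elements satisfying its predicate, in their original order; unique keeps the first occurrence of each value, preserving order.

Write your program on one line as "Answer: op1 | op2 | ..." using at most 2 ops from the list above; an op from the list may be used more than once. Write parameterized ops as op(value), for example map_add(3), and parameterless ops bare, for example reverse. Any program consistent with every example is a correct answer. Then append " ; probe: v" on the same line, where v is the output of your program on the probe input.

drop(1) | sort_desc ; probe: [42, -3, -5, -19, -34]

Check, running the answer program on each example:
  [45, 29, -9, 29] -> [29, -9, 29] -> [29, 29, -9]
  [-31, -6, 29, 42, -15, 14, -29] -> [-6, 29, 42, -15, 14, -29] -> [42, 29, 14, -6, -15, -29]
  [-45, -5, 2, -5] -> [-5, 2, -5] -> [2, -5, -5]
  [-9, -17, 8, -39, 35, 10] -> [-17, 8, -39, 35, 10] -> [35, 10, 8, -17, -39]
  probe: [45, -5, -3, -34, 42, -19] -> [-5, -3, -34, 42, -19] -> [42, -3, -5, -19, -34]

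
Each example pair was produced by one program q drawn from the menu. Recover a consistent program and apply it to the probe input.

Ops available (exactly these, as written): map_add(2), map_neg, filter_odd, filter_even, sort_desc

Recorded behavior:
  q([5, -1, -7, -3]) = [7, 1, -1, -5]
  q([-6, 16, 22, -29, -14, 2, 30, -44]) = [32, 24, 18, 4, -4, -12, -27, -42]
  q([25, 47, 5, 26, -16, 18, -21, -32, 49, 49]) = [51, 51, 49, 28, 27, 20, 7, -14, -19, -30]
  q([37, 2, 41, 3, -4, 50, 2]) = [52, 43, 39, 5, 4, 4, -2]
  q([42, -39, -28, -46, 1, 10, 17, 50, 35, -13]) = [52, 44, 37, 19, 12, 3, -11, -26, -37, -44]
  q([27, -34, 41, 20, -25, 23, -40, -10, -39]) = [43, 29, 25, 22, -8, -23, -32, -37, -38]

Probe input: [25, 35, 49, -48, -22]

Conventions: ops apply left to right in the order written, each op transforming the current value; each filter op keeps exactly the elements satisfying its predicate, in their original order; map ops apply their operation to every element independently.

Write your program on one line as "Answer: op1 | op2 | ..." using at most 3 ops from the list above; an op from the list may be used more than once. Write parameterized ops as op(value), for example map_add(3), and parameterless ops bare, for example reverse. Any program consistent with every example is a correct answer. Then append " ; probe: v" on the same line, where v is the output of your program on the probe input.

map_add(2) | sort_desc ; probe: [51, 37, 27, -20, -46]

Check, running the answer program on each example:
  [5, -1, -7, -3] -> [7, 1, -5, -1] -> [7, 1, -1, -5]
  [-6, 16, 22, -29, -14, 2, 30, -44] -> [-4, 18, 24, -27, -12, 4, 32, -42] -> [32, 24, 18, 4, -4, -12, -27, -42]
  [25, 47, 5, 26, -16, 18, -21, -32, 49, 49] -> [27, 49, 7, 28, -14, 20, -19, -30, 51, 51] -> [51, 51, 49, 28, 27, 20, 7, -14, -19, -30]
  [37, 2, 41, 3, -4, 50, 2] -> [39, 4, 43, 5, -2, 52, 4] -> [52, 43, 39, 5, 4, 4, -2]
  [42, -39, -28, -46, 1, 10, 17, 50, 35, -13] -> [44, -37, -26, -44, 3, 12, 19, 52, 37, -11] -> [52, 44, 37, 19, 12, 3, -11, -26, -37, -44]
  [27, -34, 41, 20, -25, 23, -40, -10, -39] -> [29, -32, 43, 22, -23, 25, -38, -8, -37] -> [43, 29, 25, 22, -8, -23, -32, -37, -38]
  probe: [25, 35, 49, -48, -22] -> [27, 37, 51, -46, -20] -> [51, 37, 27, -20, -46]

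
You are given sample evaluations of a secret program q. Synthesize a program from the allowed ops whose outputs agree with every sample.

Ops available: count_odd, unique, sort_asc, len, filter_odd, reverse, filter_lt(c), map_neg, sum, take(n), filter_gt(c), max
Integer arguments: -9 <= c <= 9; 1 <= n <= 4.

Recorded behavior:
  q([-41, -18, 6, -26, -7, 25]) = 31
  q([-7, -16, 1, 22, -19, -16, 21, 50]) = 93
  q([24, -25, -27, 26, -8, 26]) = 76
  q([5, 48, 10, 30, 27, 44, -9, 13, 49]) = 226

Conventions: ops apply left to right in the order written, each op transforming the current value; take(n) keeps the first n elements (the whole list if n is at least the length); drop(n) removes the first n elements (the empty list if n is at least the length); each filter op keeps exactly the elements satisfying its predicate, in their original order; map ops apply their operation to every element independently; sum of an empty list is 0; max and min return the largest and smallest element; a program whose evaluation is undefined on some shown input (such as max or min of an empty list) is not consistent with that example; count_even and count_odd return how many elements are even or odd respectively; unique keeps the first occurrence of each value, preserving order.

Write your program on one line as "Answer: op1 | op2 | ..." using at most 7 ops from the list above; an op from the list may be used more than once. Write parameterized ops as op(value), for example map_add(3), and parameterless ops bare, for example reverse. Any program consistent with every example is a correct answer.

sort_asc | map_neg | filter_lt(-4) | reverse | map_neg | sum

Check, running the answer program on each example:
  [-41, -18, 6, -26, -7, 25] -> [-41, -26, -18, -7, 6, 25] -> [41, 26, 18, 7, -6, -25] -> [-6, -25] -> [-25, -6] -> [25, 6] -> 31
  [-7, -16, 1, 22, -19, -16, 21, 50] -> [-19, -16, -16, -7, 1, 21, 22, 50] -> [19, 16, 16, 7, -1, -21, -22, -50] -> [-21, -22, -50] -> [-50, -22, -21] -> [50, 22, 21] -> 93
  [24, -25, -27, 26, -8, 26] -> [-27, -25, -8, 24, 26, 26] -> [27, 25, 8, -24, -26, -26] -> [-24, -26, -26] -> [-26, -26, -24] -> [26, 26, 24] -> 76
  [5, 48, 10, 30, 27, 44, -9, 13, 49] -> [-9, 5, 10, 13, 27, 30, 44, 48, 49] -> [9, -5, -10, -13, -27, -30, -44, -48, -49] -> [-5, -10, -13, -27, -30, -44, -48, -49] -> [-49, -48, -44, -30, -27, -13, -10, -5] -> [49, 48, 44, 30, 27, 13, 10, 5] -> 226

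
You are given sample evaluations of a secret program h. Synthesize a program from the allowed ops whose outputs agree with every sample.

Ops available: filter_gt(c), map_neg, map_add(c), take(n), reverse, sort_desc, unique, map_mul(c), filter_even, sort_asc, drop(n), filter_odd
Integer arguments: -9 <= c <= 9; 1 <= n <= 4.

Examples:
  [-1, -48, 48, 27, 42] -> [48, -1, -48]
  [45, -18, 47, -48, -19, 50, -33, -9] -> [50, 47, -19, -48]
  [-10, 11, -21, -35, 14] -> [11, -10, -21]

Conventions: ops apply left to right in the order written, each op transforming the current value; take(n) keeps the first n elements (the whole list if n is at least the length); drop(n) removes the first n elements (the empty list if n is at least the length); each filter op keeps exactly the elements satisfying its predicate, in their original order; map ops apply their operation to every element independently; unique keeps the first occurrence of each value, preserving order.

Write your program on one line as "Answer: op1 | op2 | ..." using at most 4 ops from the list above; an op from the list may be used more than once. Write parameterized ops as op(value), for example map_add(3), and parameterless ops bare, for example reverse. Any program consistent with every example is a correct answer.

reverse | drop(2) | take(4) | sort_desc

Check, running the answer program on each example:
  [-1, -48, 48, 27, 42] -> [42, 27, 48, -48, -1] -> [48, -48, -1] -> [48, -48, -1] -> [48, -1, -48]
  [45, -18, 47, -48, -19, 50, -33, -9] -> [-9, -33, 50, -19, -48, 47, -18, 45] -> [50, -19, -48, 47, -18, 45] -> [50, -19, -48, 47] -> [50, 47, -19, -48]
  [-10, 11, -21, -35, 14] -> [14, -35, -21, 11, -10] -> [-21, 11, -10] -> [-21, 11, -10] -> [11, -10, -21]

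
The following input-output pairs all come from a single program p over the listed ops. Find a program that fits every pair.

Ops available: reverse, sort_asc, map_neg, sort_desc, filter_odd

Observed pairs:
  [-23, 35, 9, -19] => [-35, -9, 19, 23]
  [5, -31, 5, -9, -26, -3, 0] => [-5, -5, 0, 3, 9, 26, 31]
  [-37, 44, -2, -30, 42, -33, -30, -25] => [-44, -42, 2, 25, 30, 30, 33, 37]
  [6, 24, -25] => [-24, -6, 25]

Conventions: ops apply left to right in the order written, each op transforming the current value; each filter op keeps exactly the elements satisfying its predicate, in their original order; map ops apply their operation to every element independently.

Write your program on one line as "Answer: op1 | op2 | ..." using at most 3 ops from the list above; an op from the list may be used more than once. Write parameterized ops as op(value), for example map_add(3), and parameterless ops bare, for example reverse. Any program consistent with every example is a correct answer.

reverse | map_neg | sort_asc

Check, running the answer program on each example:
  [-23, 35, 9, -19] -> [-19, 9, 35, -23] -> [19, -9, -35, 23] -> [-35, -9, 19, 23]
  [5, -31, 5, -9, -26, -3, 0] -> [0, -3, -26, -9, 5, -31, 5] -> [0, 3, 26, 9, -5, 31, -5] -> [-5, -5, 0, 3, 9, 26, 31]
  [-37, 44, -2, -30, 42, -33, -30, -25] -> [-25, -30, -33, 42, -30, -2, 44, -37] -> [25, 30, 33, -42, 30, 2, -44, 37] -> [-44, -42, 2, 25, 30, 30, 33, 37]
  [6, 24, -25] -> [-25, 24, 6] -> [25, -24, -6] -> [-24, -6, 25]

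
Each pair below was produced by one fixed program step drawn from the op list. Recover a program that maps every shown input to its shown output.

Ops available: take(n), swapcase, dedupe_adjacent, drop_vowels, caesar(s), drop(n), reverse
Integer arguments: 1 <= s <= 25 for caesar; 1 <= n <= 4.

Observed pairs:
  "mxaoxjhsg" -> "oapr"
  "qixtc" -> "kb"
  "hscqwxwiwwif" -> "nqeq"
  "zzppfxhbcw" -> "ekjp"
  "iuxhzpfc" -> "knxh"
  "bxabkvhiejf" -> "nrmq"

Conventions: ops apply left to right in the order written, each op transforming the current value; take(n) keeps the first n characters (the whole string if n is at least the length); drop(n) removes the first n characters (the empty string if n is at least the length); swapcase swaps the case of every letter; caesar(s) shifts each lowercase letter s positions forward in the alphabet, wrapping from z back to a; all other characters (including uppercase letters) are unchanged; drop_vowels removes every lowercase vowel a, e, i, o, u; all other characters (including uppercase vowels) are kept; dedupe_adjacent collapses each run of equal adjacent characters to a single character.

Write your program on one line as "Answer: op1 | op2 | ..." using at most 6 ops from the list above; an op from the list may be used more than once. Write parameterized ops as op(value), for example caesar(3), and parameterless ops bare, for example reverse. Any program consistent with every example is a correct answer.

drop(3) | dedupe_adjacent | reverse | take(4) | caesar(8)

Check, running the answer program on each example:
  "mxaoxjhsg" -> "oxjhsg" -> "oxjhsg" -> "gshjxo" -> "gshj" -> "oapr"
  "qixtc" -> "tc" -> "tc" -> "ct" -> "ct" -> "kb"
  "hscqwxwiwwif" -> "qwxwiwwif" -> "qwxwiwif" -> "fiwiwxwq" -> "fiwi" -> "nqeq"
  "zzppfxhbcw" -> "pfxhbcw" -> "pfxhbcw" -> "wcbhxfp" -> "wcbh" -> "ekjp"
  "iuxhzpfc" -> "hzpfc" -> "hzpfc" -> "cfpzh" -> "cfpz" -> "knxh"
  "bxabkvhiejf" -> "bkvhiejf" -> "bkvhiejf" -> "fjeihvkb" -> "fjei" -> "nrmq"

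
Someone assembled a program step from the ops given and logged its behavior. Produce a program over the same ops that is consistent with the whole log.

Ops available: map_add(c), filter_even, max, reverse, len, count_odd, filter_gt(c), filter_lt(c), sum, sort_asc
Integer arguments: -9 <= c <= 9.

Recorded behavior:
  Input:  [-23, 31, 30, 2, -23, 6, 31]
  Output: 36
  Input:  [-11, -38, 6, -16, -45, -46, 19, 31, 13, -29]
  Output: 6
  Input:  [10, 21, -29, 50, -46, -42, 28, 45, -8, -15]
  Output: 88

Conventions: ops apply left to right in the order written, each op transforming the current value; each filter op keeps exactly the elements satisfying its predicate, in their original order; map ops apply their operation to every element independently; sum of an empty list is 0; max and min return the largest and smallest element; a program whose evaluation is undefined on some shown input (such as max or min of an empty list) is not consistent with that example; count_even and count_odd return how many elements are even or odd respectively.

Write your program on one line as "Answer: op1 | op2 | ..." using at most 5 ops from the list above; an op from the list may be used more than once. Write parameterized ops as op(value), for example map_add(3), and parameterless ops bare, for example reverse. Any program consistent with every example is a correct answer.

filter_even | filter_gt(2) | sort_asc | sum

Check, running the answer program on each example:
  [-23, 31, 30, 2, -23, 6, 31] -> [30, 2, 6] -> [30, 6] -> [6, 30] -> 36
  [-11, -38, 6, -16, -45, -46, 19, 31, 13, -29] -> [-38, 6, -16, -46] -> [6] -> [6] -> 6
  [10, 21, -29, 50, -46, -42, 28, 45, -8, -15] -> [10, 50, -46, -42, 28, -8] -> [10, 50, 28] -> [10, 28, 50] -> 88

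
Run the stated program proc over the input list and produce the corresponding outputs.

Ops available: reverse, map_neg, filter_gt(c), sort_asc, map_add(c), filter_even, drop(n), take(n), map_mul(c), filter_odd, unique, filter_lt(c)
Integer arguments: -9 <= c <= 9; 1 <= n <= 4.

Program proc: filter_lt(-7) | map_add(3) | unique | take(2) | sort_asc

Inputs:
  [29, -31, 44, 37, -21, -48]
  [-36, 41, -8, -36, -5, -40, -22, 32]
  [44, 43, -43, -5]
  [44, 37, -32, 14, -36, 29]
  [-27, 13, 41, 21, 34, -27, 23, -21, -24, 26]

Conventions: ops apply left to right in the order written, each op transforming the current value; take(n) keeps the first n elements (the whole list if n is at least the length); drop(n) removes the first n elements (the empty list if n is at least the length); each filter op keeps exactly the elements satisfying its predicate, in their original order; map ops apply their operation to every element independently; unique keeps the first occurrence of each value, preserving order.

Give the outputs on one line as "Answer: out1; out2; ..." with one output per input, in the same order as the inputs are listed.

Execution, op by op:
  [29, -31, 44, 37, -21, -48] -> [-31, -21, -48] -> [-28, -18, -45] -> [-28, -18, -45] -> [-28, -18] -> [-28, -18]
  [-36, 41, -8, -36, -5, -40, -22, 32] -> [-36, -8, -36, -40, -22] -> [-33, -5, -33, -37, -19] -> [-33, -5, -37, -19] -> [-33, -5] -> [-33, -5]
  [44, 43, -43, -5] -> [-43] -> [-40] -> [-40] -> [-40] -> [-40]
  [44, 37, -32, 14, -36, 29] -> [-32, -36] -> [-29, -33] -> [-29, -33] -> [-29, -33] -> [-33, -29]
  [-27, 13, 41, 21, 34, -27, 23, -21, -24, 26] -> [-27, -27, -21, -24] -> [-24, -24, -18, -21] -> [-24, -18, -21] -> [-24, -18] -> [-24, -18]

[-28, -18]; [-33, -5]; [-40]; [-33, -29]; [-24, -18]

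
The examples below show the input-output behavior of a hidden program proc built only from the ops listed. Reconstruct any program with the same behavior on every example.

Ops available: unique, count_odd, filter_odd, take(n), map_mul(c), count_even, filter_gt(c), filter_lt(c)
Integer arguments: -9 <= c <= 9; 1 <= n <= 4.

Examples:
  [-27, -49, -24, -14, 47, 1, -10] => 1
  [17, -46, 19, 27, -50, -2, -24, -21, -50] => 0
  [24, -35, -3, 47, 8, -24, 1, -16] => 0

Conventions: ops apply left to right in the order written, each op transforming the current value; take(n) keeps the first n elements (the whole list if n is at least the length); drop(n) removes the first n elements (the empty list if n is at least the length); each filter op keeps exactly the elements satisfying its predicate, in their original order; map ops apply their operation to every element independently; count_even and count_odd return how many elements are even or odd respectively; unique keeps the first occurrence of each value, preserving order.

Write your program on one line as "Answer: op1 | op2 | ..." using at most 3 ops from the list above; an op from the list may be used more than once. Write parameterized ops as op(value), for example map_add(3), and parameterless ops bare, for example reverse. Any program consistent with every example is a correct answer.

take(1) | filter_lt(8) | count_odd

Check, running the answer program on each example:
  [-27, -49, -24, -14, 47, 1, -10] -> [-27] -> [-27] -> 1
  [17, -46, 19, 27, -50, -2, -24, -21, -50] -> [17] -> [] -> 0
  [24, -35, -3, 47, 8, -24, 1, -16] -> [24] -> [] -> 0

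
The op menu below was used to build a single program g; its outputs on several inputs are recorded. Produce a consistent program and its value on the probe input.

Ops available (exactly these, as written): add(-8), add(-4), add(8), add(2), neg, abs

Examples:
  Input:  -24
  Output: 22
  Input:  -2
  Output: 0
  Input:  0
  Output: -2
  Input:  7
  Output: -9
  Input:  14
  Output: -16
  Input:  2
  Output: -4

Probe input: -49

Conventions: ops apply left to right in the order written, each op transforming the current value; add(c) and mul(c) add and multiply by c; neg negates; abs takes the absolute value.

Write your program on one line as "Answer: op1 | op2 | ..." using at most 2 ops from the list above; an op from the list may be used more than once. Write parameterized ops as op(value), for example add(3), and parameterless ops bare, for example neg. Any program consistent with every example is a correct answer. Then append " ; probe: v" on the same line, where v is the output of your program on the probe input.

add(2) | neg ; probe: 47

Check, running the answer program on each example:
  -24 -> -22 -> 22
  -2 -> 0 -> 0
  0 -> 2 -> -2
  7 -> 9 -> -9
  14 -> 16 -> -16
  2 -> 4 -> -4
  probe: -49 -> -47 -> 47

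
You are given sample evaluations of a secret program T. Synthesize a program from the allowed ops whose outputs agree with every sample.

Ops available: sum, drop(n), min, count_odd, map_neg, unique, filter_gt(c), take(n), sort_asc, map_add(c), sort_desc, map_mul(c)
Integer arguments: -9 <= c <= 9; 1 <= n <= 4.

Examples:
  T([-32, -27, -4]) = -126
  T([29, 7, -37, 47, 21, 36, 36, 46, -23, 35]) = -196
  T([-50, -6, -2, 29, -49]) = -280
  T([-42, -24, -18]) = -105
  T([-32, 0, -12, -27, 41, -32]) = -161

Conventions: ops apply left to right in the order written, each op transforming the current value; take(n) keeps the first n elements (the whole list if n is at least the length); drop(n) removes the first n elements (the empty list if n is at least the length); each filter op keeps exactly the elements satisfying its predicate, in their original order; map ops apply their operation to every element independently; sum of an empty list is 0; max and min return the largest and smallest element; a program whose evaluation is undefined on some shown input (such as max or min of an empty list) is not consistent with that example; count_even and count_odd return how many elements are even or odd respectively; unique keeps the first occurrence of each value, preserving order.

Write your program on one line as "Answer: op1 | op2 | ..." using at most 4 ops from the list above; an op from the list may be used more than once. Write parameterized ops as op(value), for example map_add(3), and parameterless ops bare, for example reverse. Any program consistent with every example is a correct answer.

map_add(9) | map_mul(7) | drop(1) | min

Check, running the answer program on each example:
  [-32, -27, -4] -> [-23, -18, 5] -> [-161, -126, 35] -> [-126, 35] -> -126
  [29, 7, -37, 47, 21, 36, 36, 46, -23, 35] -> [38, 16, -28, 56, 30, 45, 45, 55, -14, 44] -> [266, 112, -196, 392, 210, 315, 315, 385, -98, 308] -> [112, -196, 392, 210, 315, 315, 385, -98, 308] -> -196
  [-50, -6, -2, 29, -49] -> [-41, 3, 7, 38, -40] -> [-287, 21, 49, 266, -280] -> [21, 49, 266, -280] -> -280
  [-42, -24, -18] -> [-33, -15, -9] -> [-231, -105, -63] -> [-105, -63] -> -105
  [-32, 0, -12, -27, 41, -32] -> [-23, 9, -3, -18, 50, -23] -> [-161, 63, -21, -126, 350, -161] -> [63, -21, -126, 350, -161] -> -161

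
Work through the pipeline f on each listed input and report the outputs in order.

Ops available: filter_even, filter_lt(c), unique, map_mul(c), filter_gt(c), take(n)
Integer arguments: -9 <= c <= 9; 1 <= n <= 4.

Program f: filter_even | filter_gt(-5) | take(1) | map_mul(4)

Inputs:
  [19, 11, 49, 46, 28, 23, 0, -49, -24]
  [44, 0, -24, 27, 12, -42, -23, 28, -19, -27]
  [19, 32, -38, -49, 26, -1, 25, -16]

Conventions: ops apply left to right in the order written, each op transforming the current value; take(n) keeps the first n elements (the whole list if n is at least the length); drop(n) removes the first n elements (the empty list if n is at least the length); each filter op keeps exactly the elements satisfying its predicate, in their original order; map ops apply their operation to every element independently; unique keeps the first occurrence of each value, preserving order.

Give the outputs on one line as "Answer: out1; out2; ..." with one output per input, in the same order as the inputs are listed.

Execution, op by op:
  [19, 11, 49, 46, 28, 23, 0, -49, -24] -> [46, 28, 0, -24] -> [46, 28, 0] -> [46] -> [184]
  [44, 0, -24, 27, 12, -42, -23, 28, -19, -27] -> [44, 0, -24, 12, -42, 28] -> [44, 0, 12, 28] -> [44] -> [176]
  [19, 32, -38, -49, 26, -1, 25, -16] -> [32, -38, 26, -16] -> [32, 26] -> [32] -> [128]

[184]; [176]; [128]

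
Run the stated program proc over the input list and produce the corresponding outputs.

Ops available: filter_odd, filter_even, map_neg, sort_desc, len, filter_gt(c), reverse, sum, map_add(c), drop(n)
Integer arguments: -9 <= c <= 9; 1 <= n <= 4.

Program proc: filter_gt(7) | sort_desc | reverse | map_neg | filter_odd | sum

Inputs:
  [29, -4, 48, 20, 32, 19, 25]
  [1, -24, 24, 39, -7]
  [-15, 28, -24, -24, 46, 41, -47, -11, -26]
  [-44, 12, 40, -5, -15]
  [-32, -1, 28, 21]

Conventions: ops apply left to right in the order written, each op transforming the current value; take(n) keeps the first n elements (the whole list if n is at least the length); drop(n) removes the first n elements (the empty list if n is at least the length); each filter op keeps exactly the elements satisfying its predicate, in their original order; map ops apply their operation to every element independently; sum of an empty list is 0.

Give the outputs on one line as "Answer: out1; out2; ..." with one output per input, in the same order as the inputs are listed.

Execution, op by op:
  [29, -4, 48, 20, 32, 19, 25] -> [29, 48, 20, 32, 19, 25] -> [48, 32, 29, 25, 20, 19] -> [19, 20, 25, 29, 32, 48] -> [-19, -20, -25, -29, -32, -48] -> [-19, -25, -29] -> -73
  [1, -24, 24, 39, -7] -> [24, 39] -> [39, 24] -> [24, 39] -> [-24, -39] -> [-39] -> -39
  [-15, 28, -24, -24, 46, 41, -47, -11, -26] -> [28, 46, 41] -> [46, 41, 28] -> [28, 41, 46] -> [-28, -41, -46] -> [-41] -> -41
  [-44, 12, 40, -5, -15] -> [12, 40] -> [40, 12] -> [12, 40] -> [-12, -40] -> [] -> 0
  [-32, -1, 28, 21] -> [28, 21] -> [28, 21] -> [21, 28] -> [-21, -28] -> [-21] -> -21

-73; -39; -41; 0; -21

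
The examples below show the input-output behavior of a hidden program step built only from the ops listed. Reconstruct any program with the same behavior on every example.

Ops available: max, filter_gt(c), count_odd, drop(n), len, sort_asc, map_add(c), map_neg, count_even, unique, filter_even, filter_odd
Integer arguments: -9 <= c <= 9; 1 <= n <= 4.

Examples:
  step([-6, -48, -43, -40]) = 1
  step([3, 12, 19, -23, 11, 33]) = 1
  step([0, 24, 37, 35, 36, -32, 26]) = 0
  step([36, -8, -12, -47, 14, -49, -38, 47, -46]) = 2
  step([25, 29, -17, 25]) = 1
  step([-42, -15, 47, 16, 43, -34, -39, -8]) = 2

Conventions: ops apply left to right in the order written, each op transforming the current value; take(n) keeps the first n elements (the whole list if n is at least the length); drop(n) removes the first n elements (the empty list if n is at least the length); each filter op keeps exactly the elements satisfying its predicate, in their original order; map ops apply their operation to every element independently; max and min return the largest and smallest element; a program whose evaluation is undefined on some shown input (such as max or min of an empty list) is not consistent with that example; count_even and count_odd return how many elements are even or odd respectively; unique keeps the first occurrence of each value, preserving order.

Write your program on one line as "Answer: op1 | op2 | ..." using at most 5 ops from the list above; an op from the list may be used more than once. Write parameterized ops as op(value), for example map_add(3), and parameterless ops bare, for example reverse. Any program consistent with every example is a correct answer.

map_neg | unique | filter_gt(6) | sort_asc | count_odd

Check, running the answer program on each example:
  [-6, -48, -43, -40] -> [6, 48, 43, 40] -> [6, 48, 43, 40] -> [48, 43, 40] -> [40, 43, 48] -> 1
  [3, 12, 19, -23, 11, 33] -> [-3, -12, -19, 23, -11, -33] -> [-3, -12, -19, 23, -11, -33] -> [23] -> [23] -> 1
  [0, 24, 37, 35, 36, -32, 26] -> [0, -24, -37, -35, -36, 32, -26] -> [0, -24, -37, -35, -36, 32, -26] -> [32] -> [32] -> 0
  [36, -8, -12, -47, 14, -49, -38, 47, -46] -> [-36, 8, 12, 47, -14, 49, 38, -47, 46] -> [-36, 8, 12, 47, -14, 49, 38, -47, 46] -> [8, 12, 47, 49, 38, 46] -> [8, 12, 38, 46, 47, 49] -> 2
  [25, 29, -17, 25] -> [-25, -29, 17, -25] -> [-25, -29, 17] -> [17] -> [17] -> 1
  [-42, -15, 47, 16, 43, -34, -39, -8] -> [42, 15, -47, -16, -43, 34, 39, 8] -> [42, 15, -47, -16, -43, 34, 39, 8] -> [42, 15, 34, 39, 8] -> [8, 15, 34, 39, 42] -> 2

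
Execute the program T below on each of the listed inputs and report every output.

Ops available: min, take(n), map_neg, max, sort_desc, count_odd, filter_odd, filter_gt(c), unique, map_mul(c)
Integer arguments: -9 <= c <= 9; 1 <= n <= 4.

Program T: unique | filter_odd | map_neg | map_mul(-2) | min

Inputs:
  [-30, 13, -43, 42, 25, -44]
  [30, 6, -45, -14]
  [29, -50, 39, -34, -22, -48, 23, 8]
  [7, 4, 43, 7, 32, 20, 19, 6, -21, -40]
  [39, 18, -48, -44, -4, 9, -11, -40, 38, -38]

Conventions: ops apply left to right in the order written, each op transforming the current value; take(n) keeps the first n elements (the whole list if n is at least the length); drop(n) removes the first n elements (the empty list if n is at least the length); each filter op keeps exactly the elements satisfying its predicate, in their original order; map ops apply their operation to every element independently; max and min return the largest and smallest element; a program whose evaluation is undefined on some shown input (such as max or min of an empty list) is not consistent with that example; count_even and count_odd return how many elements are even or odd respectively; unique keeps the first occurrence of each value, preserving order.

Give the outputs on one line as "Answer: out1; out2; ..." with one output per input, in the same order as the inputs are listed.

-86; -90; 46; -42; -22

Execution, op by op:
  [-30, 13, -43, 42, 25, -44] -> [-30, 13, -43, 42, 25, -44] -> [13, -43, 25] -> [-13, 43, -25] -> [26, -86, 50] -> -86
  [30, 6, -45, -14] -> [30, 6, -45, -14] -> [-45] -> [45] -> [-90] -> -90
  [29, -50, 39, -34, -22, -48, 23, 8] -> [29, -50, 39, -34, -22, -48, 23, 8] -> [29, 39, 23] -> [-29, -39, -23] -> [58, 78, 46] -> 46
  [7, 4, 43, 7, 32, 20, 19, 6, -21, -40] -> [7, 4, 43, 32, 20, 19, 6, -21, -40] -> [7, 43, 19, -21] -> [-7, -43, -19, 21] -> [14, 86, 38, -42] -> -42
  [39, 18, -48, -44, -4, 9, -11, -40, 38, -38] -> [39, 18, -48, -44, -4, 9, -11, -40, 38, -38] -> [39, 9, -11] -> [-39, -9, 11] -> [78, 18, -22] -> -22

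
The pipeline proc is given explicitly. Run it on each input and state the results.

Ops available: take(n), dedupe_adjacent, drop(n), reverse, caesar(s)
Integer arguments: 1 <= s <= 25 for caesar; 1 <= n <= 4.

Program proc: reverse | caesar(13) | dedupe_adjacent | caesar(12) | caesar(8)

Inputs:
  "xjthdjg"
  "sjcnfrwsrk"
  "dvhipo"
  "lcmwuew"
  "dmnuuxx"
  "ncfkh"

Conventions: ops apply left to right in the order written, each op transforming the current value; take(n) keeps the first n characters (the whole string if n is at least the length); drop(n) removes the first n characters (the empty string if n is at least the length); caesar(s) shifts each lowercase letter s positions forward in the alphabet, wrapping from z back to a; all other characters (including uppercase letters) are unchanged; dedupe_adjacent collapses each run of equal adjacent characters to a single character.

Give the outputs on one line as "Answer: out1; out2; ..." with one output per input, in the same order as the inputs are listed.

Execution, op by op:
  "xjthdjg" -> "gjdhtjx" -> "twqugwk" -> "twqugwk" -> "ficgsiw" -> "nqkoaqe"
  "sjcnfrwsrk" -> "krswrfncjs" -> "xefjesapwf" -> "xefjesapwf" -> "jqrvqembir" -> "ryzdymujqz"
  "dvhipo" -> "opihvd" -> "bcvuiq" -> "bcvuiq" -> "nohguc" -> "vwpock"
  "lcmwuew" -> "weuwmcl" -> "jrhjzpy" -> "jrhjzpy" -> "vdtvlbk" -> "dlbdtjs"
  "dmnuuxx" -> "xxuunmd" -> "kkhhazq" -> "khazq" -> "wtmlc" -> "ebutk"
  "ncfkh" -> "hkfcn" -> "uxspa" -> "uxspa" -> "gjebm" -> "ormju"

"nqkoaqe"; "ryzdymujqz"; "vwpock"; "dlbdtjs"; "ebutk"; "ormju"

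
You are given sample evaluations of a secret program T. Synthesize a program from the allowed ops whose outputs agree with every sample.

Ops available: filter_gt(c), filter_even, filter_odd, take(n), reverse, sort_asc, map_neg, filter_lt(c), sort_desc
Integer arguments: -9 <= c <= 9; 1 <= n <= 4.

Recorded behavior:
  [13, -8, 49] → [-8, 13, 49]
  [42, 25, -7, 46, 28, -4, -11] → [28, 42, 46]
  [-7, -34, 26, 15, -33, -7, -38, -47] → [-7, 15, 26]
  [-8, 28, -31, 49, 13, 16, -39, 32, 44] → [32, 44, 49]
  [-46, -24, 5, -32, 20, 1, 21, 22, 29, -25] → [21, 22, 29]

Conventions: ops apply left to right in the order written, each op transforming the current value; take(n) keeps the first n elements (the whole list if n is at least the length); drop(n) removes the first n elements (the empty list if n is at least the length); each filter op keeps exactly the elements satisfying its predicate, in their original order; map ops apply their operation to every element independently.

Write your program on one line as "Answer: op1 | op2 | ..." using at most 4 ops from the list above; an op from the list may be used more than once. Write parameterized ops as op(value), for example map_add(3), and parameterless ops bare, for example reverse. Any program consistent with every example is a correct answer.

sort_desc | take(4) | take(3) | reverse

Check, running the answer program on each example:
  [13, -8, 49] -> [49, 13, -8] -> [49, 13, -8] -> [49, 13, -8] -> [-8, 13, 49]
  [42, 25, -7, 46, 28, -4, -11] -> [46, 42, 28, 25, -4, -7, -11] -> [46, 42, 28, 25] -> [46, 42, 28] -> [28, 42, 46]
  [-7, -34, 26, 15, -33, -7, -38, -47] -> [26, 15, -7, -7, -33, -34, -38, -47] -> [26, 15, -7, -7] -> [26, 15, -7] -> [-7, 15, 26]
  [-8, 28, -31, 49, 13, 16, -39, 32, 44] -> [49, 44, 32, 28, 16, 13, -8, -31, -39] -> [49, 44, 32, 28] -> [49, 44, 32] -> [32, 44, 49]
  [-46, -24, 5, -32, 20, 1, 21, 22, 29, -25] -> [29, 22, 21, 20, 5, 1, -24, -25, -32, -46] -> [29, 22, 21, 20] -> [29, 22, 21] -> [21, 22, 29]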